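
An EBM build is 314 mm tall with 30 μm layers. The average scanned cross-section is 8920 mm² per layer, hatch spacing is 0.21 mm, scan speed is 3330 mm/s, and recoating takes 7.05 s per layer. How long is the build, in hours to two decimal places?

Layer count = ceil(314 / 0.03) = 10467.
Scan path per layer = 8920 / 0.21, so 42476.2 mm.
Scan time per layer = 42476.2 / 3330 = 12.7556 s.
Per-layer time: 12.7556 + 7.05 → 19.8056 s.
Total: 10467 × 19.8056 s = 207305.2152 s → 57.58 hours.

57.58 hours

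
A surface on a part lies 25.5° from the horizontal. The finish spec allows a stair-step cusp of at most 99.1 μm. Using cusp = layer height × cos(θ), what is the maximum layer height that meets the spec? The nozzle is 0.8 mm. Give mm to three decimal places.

cos(25.5°) = 0.9026; t_max = 0.0991/0.9026 = 0.110 mm.

0.110 mm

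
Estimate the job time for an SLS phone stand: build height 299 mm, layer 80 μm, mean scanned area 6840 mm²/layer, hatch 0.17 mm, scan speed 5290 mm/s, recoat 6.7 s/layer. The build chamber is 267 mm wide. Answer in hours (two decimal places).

14.85 hours

Layer count = ceil(299 / 0.08) = 3738.
Hatch length per layer = 6840 / 0.17, so 40235.3 mm.
Per-layer scan time = 40235.3 / 5290, so 7.6059 s.
Time per layer = 7.6059 + 6.7 = 14.3059 s.
Build time = 3738 × 14.3059 = 53475.4542 s = 14.85 hours.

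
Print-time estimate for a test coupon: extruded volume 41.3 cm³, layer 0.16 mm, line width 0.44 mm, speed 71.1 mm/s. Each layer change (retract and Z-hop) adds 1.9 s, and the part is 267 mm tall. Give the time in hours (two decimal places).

3.17 hours

Line area: 0.16 × 0.44 → 0.0704 mm².
Total extruded path = 41300/0.0704 = 586647.7 mm.
Extrusion time: 586647.7 / 71.1 → 8251 s.
Number of layers: 267 / 0.16 → 1669 (rounded up).
Z-hop total = 1669 × 1.9 = 3171.1 s.
Total = 8251 + 3171.1 = 11422.1 s = 3.17 hours.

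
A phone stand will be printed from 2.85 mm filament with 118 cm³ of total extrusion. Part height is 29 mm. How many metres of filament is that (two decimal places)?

18.50 m

Cross-section of 2.85 mm filament: π·(2.85/2)² = 6.3794 mm².
Length = 118 cm³ / 6.3794 mm² = 118000 / 6.3794 = 18497.04 mm = 18.50 m.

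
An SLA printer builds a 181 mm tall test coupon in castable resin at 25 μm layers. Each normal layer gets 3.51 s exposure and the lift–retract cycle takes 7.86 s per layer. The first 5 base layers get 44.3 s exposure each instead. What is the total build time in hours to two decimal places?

Number of layers: 181 / 0.025 → 7240 (rounded up).
Burn-in layers = 5 × (44.3 + 7.86), so 260.8 s.
Remaining layers: 7235 × (3.51 + 7.86) → 82261.95 s.
Total = 260.8 + 82261.95 = 82522.75 s = 22.92 hours.

22.92 hours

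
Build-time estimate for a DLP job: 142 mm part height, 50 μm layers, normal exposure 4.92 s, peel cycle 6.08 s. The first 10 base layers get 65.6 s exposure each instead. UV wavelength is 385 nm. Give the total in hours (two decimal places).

8.85 hours

Layer count = ceil(142 / 0.05) = 2840.
Bottom layers = 10 × (65.6 + 6.08), so 716.8 s.
Remaining layers = 2830 × (4.92 + 6.08), so 31130 s.
Sum: 716.8 + 31130 = 31846.8 s → 8.85 hours.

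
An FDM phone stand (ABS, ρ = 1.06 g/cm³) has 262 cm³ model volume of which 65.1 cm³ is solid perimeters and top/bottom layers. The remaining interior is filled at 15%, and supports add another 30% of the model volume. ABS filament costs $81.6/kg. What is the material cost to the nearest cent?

Interior volume: 262 − 65.1 → 196.9 cm³.
Infill volume: 0.15 × 196.9 → 29.535 cm³.
Support = 0.30 × 262, so 78.6 cm³.
Deposited volume = 65.1 + 29.535 + 78.6, so 173.235 cm³.
Mass = 173.235 × 1.06, so 183.6291 g.
At $81.6/kg: 183.6291/1000 × 81.6 = $14.98.

$14.98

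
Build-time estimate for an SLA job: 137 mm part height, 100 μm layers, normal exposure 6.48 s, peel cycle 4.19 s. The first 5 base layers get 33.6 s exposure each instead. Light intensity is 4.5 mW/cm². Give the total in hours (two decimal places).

Layer count = ceil(137 / 0.1) = 1370.
Base layers = 5 × (33.6 + 4.19) = 188.95 s.
Regular layers: 1365 × (6.48 + 4.19) → 14564.55 s.
Total = 188.95 + 14564.55 = 14753.5 s = 4.10 hours.

4.10 hours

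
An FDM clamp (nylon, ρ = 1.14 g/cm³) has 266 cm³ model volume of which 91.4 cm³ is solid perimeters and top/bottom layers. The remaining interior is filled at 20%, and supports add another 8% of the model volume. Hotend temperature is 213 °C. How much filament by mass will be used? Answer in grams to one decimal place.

168.3 g

Volume inside the shell = 266 − 91.4 = 174.6 cm³.
Infill deposited = 0.20 × 174.6 = 34.92 cm³.
Support = 0.08 × 266 = 21.28 cm³.
Total printed volume = 91.4 + 34.92 + 21.28, so 147.6 cm³.
Mass = 147.6 × 1.14 = 168.264 g.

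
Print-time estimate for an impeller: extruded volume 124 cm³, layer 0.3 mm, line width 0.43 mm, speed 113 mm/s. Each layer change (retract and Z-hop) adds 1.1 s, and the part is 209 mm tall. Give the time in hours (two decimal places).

Line area: 0.3 × 0.43 → 0.129 mm².
Path length: 124000 mm³ / 0.129 mm² → 961240.3 mm.
Print-move time = 961240.3 / 113, so 8506.6 s.
Number of layers: 209 / 0.3 → 697 (rounded up).
Non-print overhead = 697 × 1.1 = 766.7 s.
Total = 8506.6 + 766.7 = 9273.3 s = 2.58 hours.

2.58 hours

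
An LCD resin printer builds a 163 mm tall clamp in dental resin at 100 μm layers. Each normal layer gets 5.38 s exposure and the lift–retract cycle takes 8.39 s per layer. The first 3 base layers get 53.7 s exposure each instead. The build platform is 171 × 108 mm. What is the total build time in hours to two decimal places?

6.28 hours

Layer count = ceil(163 / 0.1) = 1630.
Base layers = 3 × (53.7 + 8.39), so 186.27 s.
Regular layers = 1627 × (5.38 + 8.39) = 22403.79 s.
Total = 186.27 + 22403.79 = 22590.06 s = 6.28 hours.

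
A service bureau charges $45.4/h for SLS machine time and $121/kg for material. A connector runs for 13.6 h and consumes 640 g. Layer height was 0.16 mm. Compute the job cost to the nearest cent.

$694.88

Machine cost = 45.4 × 13.6, so $617.44.
Material cost = 121 × 640/1000 = $77.44.
Job cost: 617.44 + 77.44 = $694.88.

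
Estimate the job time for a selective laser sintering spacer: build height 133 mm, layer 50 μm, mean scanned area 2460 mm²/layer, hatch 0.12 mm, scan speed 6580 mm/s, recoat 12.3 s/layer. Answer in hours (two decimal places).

11.39 hours

Layers = ⌈133/0.05⌉ = 2660.
Hatch length per layer: 2460 / 0.12 → 20500 mm.
Scan time per layer: 20500 / 6580 → 3.1155 s.
Layer cycle = 3.1155 + 12.3 = 15.4155 s.
Total: 2660 × 15.4155 s = 41005.23 s → 11.39 hours.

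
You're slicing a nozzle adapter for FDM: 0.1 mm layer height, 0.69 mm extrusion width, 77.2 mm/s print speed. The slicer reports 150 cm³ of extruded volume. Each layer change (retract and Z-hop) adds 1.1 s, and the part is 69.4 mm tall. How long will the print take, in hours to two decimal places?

8.03 hours

Line area: 0.1 × 0.69 → 0.069 mm².
Path length: 150000 mm³ / 0.069 mm² → 2173913 mm.
Time extruding = 2173913 / 77.2 = 28159.5 s.
Layer count = ceil(69.4 / 0.1) = 694.
Non-print overhead: 694 × 1.1 → 763.4 s.
Total = 28159.5 + 763.4 = 28922.9 s = 8.03 hours.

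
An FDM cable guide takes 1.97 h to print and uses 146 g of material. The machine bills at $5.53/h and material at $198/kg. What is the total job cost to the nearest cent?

Machine-time cost = 5.53 × 1.97, so $10.8941.
Material cost: 198 × 146/1000 → $28.908.
Total = 10.8941 + 28.908 = 39.8021 ≈ $39.80.

$39.80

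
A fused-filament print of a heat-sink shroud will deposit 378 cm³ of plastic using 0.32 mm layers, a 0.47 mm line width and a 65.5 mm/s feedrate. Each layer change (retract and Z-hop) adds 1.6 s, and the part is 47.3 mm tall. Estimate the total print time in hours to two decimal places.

10.72 hours

Bead cross-section = 0.32 × 0.47, so 0.1504 mm².
Path length: 378000 mm³ / 0.1504 mm² → 2513297.9 mm.
Print-move time = 2513297.9 / 65.5 = 38371 s.
Layer count = ceil(47.3 / 0.32) = 148.
Z-hop total = 148 × 1.6, so 236.8 s.
Altogether 38371 + 236.8 = 38607.8 s, i.e. 10.72 hours.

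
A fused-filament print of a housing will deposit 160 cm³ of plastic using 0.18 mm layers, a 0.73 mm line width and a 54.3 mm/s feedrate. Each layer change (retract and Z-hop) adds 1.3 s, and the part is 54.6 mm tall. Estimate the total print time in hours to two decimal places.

Bead cross-section = 0.18 × 0.73, so 0.1314 mm².
Path length: 160000 mm³ / 0.1314 mm² → 1217656 mm.
Time extruding = 1217656 / 54.3 = 22424.6 s.
Number of layers: 54.6 / 0.18 → 304 (rounded up).
Layer-change overhead: 304 × 1.3 → 395.2 s.
Total = 22424.6 + 395.2 = 22819.8 s = 6.34 hours.

6.34 hours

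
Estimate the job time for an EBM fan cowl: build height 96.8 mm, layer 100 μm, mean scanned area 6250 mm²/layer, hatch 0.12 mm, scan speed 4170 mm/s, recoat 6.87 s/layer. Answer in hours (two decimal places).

Layers = ⌈96.8/0.1⌉ = 968.
Scan path per layer = 6250 / 0.12, so 52083.3 mm.
Beam time per layer = 52083.3 / 4170, so 12.49 s.
Time per layer = 12.49 + 6.87, so 19.36 s.
968 layers × 19.36 s/layer = 18740.48 s, i.e. 5.21 hours.

5.21 hours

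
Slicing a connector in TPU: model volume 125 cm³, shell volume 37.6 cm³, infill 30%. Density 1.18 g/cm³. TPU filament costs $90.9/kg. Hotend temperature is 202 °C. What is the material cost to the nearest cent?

Infill region: 125 − 37.6 → 87.4 cm³.
Deposited infill = 0.30 × 87.4 = 26.22 cm³.
Total extruded = 37.6 + 26.22 = 63.82 cm³.
Mass = 63.82 × 1.18 = 75.3076 g.
Cost = 75.3076 g / 1000 × $90.9/kg = $6.85.

$6.85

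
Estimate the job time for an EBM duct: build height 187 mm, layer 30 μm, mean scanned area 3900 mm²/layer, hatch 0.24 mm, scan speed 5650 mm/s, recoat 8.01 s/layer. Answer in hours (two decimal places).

Layer count = ceil(187 / 0.03) = 6234.
Hatch length per layer: 3900 / 0.24 → 16250 mm.
Per-layer scan time = 16250 / 5650, so 2.8761 s.
Per-layer time: 2.8761 + 8.01 → 10.8861 s.
Total: 6234 × 10.8861 s = 67863.9474 s → 18.85 hours.

18.85 hours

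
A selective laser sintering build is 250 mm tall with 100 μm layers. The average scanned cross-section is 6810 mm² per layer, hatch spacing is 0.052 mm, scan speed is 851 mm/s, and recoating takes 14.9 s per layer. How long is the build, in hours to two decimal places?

117.22 hours

Number of layers: 250 / 0.1 → 2500 (rounded up).
Hatch length per layer = 6810 / 0.052, so 130961.5 mm.
Laser time per layer = 130961.5 / 851 = 153.8913 s.
Time per layer = 153.8913 + 14.9, so 168.7913 s.
2500 layers × 168.7913 s/layer = 421978.25 s, i.e. 117.22 hours.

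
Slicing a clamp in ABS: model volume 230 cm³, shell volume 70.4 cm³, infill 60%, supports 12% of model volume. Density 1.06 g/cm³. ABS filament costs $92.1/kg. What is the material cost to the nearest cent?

$18.92

Interior volume = 230 − 70.4 = 159.6 cm³.
Infill deposited = 0.60 × 159.6 = 95.76 cm³.
Support = 0.12 × 230, so 27.6 cm³.
Total extruded = 70.4 + 95.76 + 27.6, so 193.76 cm³.
Mass = 193.76 × 1.06, so 205.3856 g.
Cost = 205.3856 g / 1000 × $92.1/kg = $18.92.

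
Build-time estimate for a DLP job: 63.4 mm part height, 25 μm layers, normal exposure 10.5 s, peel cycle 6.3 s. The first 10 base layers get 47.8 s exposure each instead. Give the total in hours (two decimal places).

11.94 hours

Layer count = ceil(63.4 / 0.025) = 2536.
Burn-in layers = 10 × (47.8 + 6.3), so 541 s.
Regular layers: 2526 × (10.5 + 6.3) → 42436.8 s.
Sum: 541 + 42436.8 = 42977.8 s → 11.94 hours.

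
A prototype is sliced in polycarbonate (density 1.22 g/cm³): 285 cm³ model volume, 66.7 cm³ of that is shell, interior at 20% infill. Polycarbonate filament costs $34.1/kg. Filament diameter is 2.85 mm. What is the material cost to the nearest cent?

$4.59

Volume inside the shell: 285 − 66.7 → 218.3 cm³.
Infill deposited = 0.20 × 218.3 = 43.66 cm³.
Total printed volume = 66.7 + 43.66, so 110.36 cm³.
Mass: 110.36 × 1.22 → 134.6392 g.
At $34.1/kg: 134.6392/1000 × 34.1 = $4.59.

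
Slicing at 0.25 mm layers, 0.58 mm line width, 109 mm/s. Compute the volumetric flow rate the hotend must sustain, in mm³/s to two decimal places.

15.81

Bead cross-section = 0.25 × 0.58, so 0.145 mm².
Volumetric flow = 109 × 0.145 = 15.81 mm³/s.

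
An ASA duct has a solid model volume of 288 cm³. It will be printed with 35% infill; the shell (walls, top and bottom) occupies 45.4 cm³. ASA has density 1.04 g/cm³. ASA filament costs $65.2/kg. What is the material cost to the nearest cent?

Interior volume: 288 − 45.4 → 242.6 cm³.
Infill deposited = 0.35 × 242.6 = 84.91 cm³.
Total extruded = 45.4 + 84.91, so 130.31 cm³.
Mass: 130.31 × 1.04 → 135.5224 g.
At $65.2/kg: 135.5224/1000 × 65.2 = $8.84.

$8.84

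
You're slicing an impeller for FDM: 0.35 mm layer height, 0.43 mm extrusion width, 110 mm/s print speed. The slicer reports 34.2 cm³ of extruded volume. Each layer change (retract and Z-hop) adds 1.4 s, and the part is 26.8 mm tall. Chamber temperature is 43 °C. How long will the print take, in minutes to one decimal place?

Extrusion cross-section = 0.35 × 0.43, so 0.1505 mm².
Path length: 34200 mm³ / 0.1505 mm² → 227242.5 mm.
Time extruding: 227242.5 / 110 → 2065.8 s.
Number of layers: 26.8 / 0.35 → 77 (rounded up).
Z-hop total = 77 × 1.4 = 107.8 s.
Total = 2065.8 + 107.8 = 2173.6 s = 36.2 minutes.

36.2 minutes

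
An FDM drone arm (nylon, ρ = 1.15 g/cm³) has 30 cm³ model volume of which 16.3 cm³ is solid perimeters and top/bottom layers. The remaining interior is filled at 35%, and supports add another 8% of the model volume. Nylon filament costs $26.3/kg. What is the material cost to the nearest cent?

Infill region = 30 − 16.3 = 13.7 cm³.
Deposited infill = 0.35 × 13.7 = 4.795 cm³.
Support = 0.08 × 30 = 2.4 cm³.
Deposited volume = 16.3 + 4.795 + 2.4 = 23.495 cm³.
Mass: 23.495 × 1.15 → 27.01925 g.
Cost = 27.01925 g / 1000 × $26.3/kg = $0.71.

$0.71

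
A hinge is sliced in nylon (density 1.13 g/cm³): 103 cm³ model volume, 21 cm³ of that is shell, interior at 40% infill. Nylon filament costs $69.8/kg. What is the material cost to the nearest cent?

Interior volume: 103 − 21 → 82 cm³.
Infill deposited = 0.40 × 82, so 32.8 cm³.
Total extruded: 21 + 32.8 → 53.8 cm³.
Mass = 53.8 × 1.13 = 60.794 g.
At $69.8/kg: 60.794/1000 × 69.8 = $4.24.

$4.24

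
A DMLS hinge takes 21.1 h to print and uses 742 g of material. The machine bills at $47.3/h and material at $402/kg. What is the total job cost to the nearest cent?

$1296.31

Time charge = 47.3 × 21.1, so $998.03.
Material charge: 402 × 742/1000 → $298.284.
Job cost: 998.03 + 298.284 = 1296.314 ≈ $1296.31.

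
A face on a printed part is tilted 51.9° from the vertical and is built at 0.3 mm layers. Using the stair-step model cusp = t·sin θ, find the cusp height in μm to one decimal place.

sin(51.9°) = 0.7869, so cusp = 0.3 × 0.7869 = 0.23607 mm → 236.1 μm.

236.1 μm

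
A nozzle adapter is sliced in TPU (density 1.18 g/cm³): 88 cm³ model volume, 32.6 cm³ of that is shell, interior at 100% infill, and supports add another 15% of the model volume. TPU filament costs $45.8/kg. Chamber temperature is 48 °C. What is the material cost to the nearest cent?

Volume inside the shell: 88 − 32.6 → 55.4 cm³.
Infill deposited = 1.00 × 55.4 = 55.4 cm³.
Support = 0.15 × 88, so 13.2 cm³.
Total extruded = 32.6 + 55.4 + 13.2 = 101.2 cm³.
Mass = 101.2 × 1.18 = 119.416 g.
Cost = 119.416 g / 1000 × $45.8/kg = $5.47.

$5.47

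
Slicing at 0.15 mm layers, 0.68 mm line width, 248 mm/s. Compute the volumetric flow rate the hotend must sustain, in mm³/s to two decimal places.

Extrusion cross-section = 0.15 × 0.68, so 0.102 mm².
Volumetric flow = 248 × 0.102 = 25.30 mm³/s.

25.30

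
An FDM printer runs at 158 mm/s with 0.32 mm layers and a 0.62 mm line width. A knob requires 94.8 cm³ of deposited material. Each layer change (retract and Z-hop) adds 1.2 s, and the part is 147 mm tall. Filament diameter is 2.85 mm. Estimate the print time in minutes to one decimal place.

59.6 minutes

Extrusion cross-section = 0.32 × 0.62 = 0.1984 mm².
Path length: 94800 mm³ / 0.1984 mm² → 477822.6 mm.
Print-move time: 477822.6 / 158 → 3024.2 s.
Layers = ⌈147/0.32⌉ = 460.
Non-print overhead = 460 × 1.2 = 552 s.
Altogether 3024.2 + 552 = 3576.2 s, i.e. 59.6 minutes.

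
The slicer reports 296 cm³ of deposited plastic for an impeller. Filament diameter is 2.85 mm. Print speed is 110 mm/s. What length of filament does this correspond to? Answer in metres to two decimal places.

46.40 m

Cross-section of 2.85 mm filament: π·(2.85/2)² = 6.3794 mm².
L = 296000 mm³ / 6.3794 mm² = 46399.35 mm, i.e. 46.40 m.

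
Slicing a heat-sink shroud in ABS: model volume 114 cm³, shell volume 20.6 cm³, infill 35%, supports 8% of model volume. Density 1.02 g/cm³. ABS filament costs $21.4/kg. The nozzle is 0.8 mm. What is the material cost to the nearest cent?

Volume inside the shell = 114 − 20.6 = 93.4 cm³.
Infill deposited = 0.35 × 93.4 = 32.69 cm³.
Support = 0.08 × 114 = 9.12 cm³.
Total extruded = 20.6 + 32.69 + 9.12, so 62.41 cm³.
Mass = 62.41 × 1.02 = 63.6582 g.
Cost = 63.6582 g / 1000 × $21.4/kg = $1.36.

$1.36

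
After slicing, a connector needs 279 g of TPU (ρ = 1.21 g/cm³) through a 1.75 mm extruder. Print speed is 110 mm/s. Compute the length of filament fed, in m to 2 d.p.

Extruded volume: 279/1.21 = 230.5785 cm³ (230578.5 mm³).
Cross-section of 1.75 mm filament: π·(1.75/2)² = 2.4053 mm².
L = V/A = 230578.5/2.4053 = 95862.68 mm → 95.86 m.

95.86 m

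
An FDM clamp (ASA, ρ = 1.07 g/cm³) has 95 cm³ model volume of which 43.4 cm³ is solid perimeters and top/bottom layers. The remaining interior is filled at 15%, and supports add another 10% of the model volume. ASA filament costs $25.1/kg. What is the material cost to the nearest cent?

Interior volume = 95 − 43.4, so 51.6 cm³.
Deposited infill: 0.15 × 51.6 → 7.74 cm³.
Support = 0.10 × 95 = 9.5 cm³.
Total extruded = 43.4 + 7.74 + 9.5, so 60.64 cm³.
Mass = 60.64 × 1.07, so 64.8848 g.
At $25.1/kg: 64.8848/1000 × 25.1 = $1.63.

$1.63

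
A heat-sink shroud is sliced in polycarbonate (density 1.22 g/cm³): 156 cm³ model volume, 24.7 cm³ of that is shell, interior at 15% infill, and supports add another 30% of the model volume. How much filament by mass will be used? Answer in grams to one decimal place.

111.3 g

Interior volume = 156 − 24.7, so 131.3 cm³.
Infill deposited: 0.15 × 131.3 → 19.695 cm³.
Support: 0.30 × 156 → 46.8 cm³.
Deposited volume = 24.7 + 19.695 + 46.8, so 91.195 cm³.
Mass: 91.195 × 1.22 → 111.2579 g.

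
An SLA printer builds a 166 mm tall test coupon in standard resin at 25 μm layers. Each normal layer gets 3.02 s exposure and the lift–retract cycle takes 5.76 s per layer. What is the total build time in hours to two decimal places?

Number of layers: 166 / 0.025 → 6640 (rounded up).
Cycle time = 3.02 + 5.76 = 8.78 s.
Build time: 6640 × 8.78 s = 58299.2 s, i.e. 16.19 hours.

16.19 hours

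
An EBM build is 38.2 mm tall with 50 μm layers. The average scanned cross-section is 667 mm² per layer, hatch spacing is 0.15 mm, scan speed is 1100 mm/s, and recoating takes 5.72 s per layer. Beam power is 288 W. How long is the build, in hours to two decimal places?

2.07 hours

Layers = ⌈38.2/0.05⌉ = 764.
Hatch length per layer: 667 / 0.15 → 4446.7 mm.
Beam time per layer = 4446.7 / 1100 = 4.0425 s.
Per-layer time = 4.0425 + 5.72, so 9.7625 s.
Build time = 764 × 9.7625 = 7458.55 s = 2.07 hours.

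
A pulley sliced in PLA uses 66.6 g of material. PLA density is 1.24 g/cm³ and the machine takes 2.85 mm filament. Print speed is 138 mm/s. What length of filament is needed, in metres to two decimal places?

8.42 m

Volume = 66.6 g / 1.24 g·cm⁻³ = 53.7097 cm³ = 53709.7 mm³.
A = π r² = π × 1.425² = 6.3794 mm².
Length = 53709.7 / 6.3794 = 8419.24 mm = 8.42 m.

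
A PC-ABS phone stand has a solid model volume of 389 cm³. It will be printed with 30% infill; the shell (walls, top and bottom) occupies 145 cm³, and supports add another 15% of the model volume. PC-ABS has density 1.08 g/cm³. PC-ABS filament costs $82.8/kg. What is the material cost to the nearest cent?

Infill region = 389 − 145 = 244 cm³.
Deposited infill: 0.30 × 244 → 73.2 cm³.
Support = 0.15 × 389, so 58.35 cm³.
Total printed volume = 145 + 73.2 + 58.35, so 276.55 cm³.
Mass = 276.55 × 1.08 = 298.674 g.
Cost = 298.674 g / 1000 × $82.8/kg = $24.73.

$24.73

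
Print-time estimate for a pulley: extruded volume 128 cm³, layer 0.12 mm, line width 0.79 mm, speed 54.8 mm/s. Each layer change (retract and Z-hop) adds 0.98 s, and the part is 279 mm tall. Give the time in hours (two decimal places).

7.48 hours

Extrusion cross-section = 0.12 × 0.79, so 0.0948 mm².
Path length: 128000 mm³ / 0.0948 mm² → 1350211 mm.
Print-move time = 1350211 / 54.8, so 24638.9 s.
Number of layers: 279 / 0.12 → 2325 (rounded up).
Layer-change overhead = 2325 × 0.98, so 2278.5 s.
Altogether 24638.9 + 2278.5 = 26917.4 s, i.e. 7.48 hours.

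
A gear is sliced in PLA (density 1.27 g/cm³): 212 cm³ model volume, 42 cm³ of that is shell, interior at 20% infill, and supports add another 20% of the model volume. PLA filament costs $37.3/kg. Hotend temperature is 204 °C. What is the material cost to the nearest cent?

$5.61

Infill region = 212 − 42, so 170 cm³.
Infill volume: 0.20 × 170 → 34 cm³.
Support = 0.20 × 212 = 42.4 cm³.
Deposited volume: 42 + 34 + 42.4 → 118.4 cm³.
Mass: 118.4 × 1.27 → 150.368 g.
Cost = 150.368 g / 1000 × $37.3/kg = $5.61.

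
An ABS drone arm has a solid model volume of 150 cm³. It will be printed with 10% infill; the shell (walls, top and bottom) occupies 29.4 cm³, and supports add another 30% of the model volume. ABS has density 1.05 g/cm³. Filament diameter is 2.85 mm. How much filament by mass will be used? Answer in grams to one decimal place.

Volume inside the shell = 150 − 29.4 = 120.6 cm³.
Infill volume = 0.10 × 120.6 = 12.06 cm³.
Support = 0.30 × 150 = 45 cm³.
Total extruded: 29.4 + 12.06 + 45 → 86.46 cm³.
Mass = 86.46 × 1.05, so 90.783 g.

90.8 g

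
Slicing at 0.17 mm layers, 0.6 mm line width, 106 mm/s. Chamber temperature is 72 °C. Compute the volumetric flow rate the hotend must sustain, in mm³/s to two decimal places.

A: 0.17 × 0.6 → 0.102 mm².
Volumetric flow = 106 × 0.102 = 10.81 mm³/s.

10.81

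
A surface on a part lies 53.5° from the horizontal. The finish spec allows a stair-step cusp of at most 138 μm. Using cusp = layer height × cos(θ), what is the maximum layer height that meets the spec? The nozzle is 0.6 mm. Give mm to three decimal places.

Layer height = cusp / cos(53.5°) = 0.138 / 0.5948 = 0.232 mm.

0.232 mm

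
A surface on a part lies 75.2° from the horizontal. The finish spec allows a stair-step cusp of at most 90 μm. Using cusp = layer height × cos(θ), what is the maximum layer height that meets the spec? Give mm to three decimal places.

Layer height = cusp / cos(75.2°) = 0.09 / 0.2554 = 0.352 mm.

0.352 mm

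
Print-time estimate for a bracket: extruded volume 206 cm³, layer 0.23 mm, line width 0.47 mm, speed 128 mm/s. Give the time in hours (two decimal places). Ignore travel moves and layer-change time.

Bead cross-section = 0.23 × 0.47, so 0.1081 mm².
Total extruded path = 206000/0.1081 = 1905642.9 mm.
Time extruding: 1905642.9 / 128 → 14887.8 s.
Converting: 14887.8 s = 4.14 hours.

4.14 hours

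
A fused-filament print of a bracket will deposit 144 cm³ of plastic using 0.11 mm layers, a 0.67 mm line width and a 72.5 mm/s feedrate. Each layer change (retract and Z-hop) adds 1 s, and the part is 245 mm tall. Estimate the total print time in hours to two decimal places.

Extrusion cross-section: 0.11 × 0.67 → 0.0737 mm².
Total extruded path = 144000/0.0737 = 1953867 mm.
Extrusion time = 1953867 / 72.5, so 26949.9 s.
Number of layers: 245 / 0.11 → 2228 (rounded up).
Non-print overhead: 2228 × 1 → 2228 s.
Altogether 26949.9 + 2228 = 29177.9 s, i.e. 8.10 hours.

8.10 hours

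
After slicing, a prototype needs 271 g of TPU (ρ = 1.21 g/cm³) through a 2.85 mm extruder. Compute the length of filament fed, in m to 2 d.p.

Extruded volume: 271/1.21 = 223.9669 cm³ (223966.9 mm³).
Filament cross-section = π × (2.85/2)² = 6.3794 mm².
Length = 223966.9 / 6.3794 = 35107.83 mm = 35.11 m.

35.11 m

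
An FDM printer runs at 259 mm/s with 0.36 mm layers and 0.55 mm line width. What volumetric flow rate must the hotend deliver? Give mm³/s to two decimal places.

51.28

Bead cross-section = 0.36 × 0.55 = 0.198 mm².
Q = v·A = 259 × 0.198 = 51.28 mm³/s.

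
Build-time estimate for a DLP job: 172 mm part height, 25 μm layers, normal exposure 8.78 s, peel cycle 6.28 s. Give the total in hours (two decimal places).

28.78 hours

Layer count = ceil(172 / 0.025) = 6880.
Each layer takes = 8.78 + 6.28, so 15.06 s.
Total = 6880 × 15.06 = 103612.8 s = 28.78 hours.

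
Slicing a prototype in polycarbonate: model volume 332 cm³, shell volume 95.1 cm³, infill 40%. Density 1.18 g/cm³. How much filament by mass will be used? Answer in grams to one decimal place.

Interior volume = 332 − 95.1 = 236.9 cm³.
Infill volume = 0.40 × 236.9 = 94.76 cm³.
Total extruded: 95.1 + 94.76 → 189.86 cm³.
Mass: 189.86 × 1.18 → 224.0348 g.

224.0 g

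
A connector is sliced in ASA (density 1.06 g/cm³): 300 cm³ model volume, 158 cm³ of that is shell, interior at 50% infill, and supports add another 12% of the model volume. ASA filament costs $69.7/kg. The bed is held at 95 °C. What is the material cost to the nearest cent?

$19.58

Interior volume: 300 − 158 → 142 cm³.
Infill deposited = 0.50 × 142 = 71 cm³.
Support: 0.12 × 300 → 36 cm³.
Total printed volume = 158 + 71 + 36, so 265 cm³.
Mass = 265 × 1.06, so 280.9 g.
Cost = 280.9 g / 1000 × $69.7/kg = $19.58.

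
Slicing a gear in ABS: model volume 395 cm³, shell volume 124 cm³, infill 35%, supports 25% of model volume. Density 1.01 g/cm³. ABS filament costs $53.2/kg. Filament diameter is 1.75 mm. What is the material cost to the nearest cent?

Interior volume: 395 − 124 → 271 cm³.
Infill volume = 0.35 × 271, so 94.85 cm³.
Support = 0.25 × 395 = 98.75 cm³.
Deposited volume = 124 + 94.85 + 98.75 = 317.6 cm³.
Mass = 317.6 × 1.01, so 320.776 g.
At $53.2/kg: 320.776/1000 × 53.2 = $17.07.

$17.07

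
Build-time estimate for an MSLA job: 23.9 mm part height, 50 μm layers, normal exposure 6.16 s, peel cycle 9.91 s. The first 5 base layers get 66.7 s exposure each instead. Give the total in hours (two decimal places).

Number of layers: 23.9 / 0.05 → 478 (rounded up).
Burn-in layers: 5 × (66.7 + 9.91) → 383.05 s.
Remaining layers = 473 × (6.16 + 9.91), so 7601.11 s.
Total = 383.05 + 7601.11 = 7984.16 s = 2.22 hours.

2.22 hours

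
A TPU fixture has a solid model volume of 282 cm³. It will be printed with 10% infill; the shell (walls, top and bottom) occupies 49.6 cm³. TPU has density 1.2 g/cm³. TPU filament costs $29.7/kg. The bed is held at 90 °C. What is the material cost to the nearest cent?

$2.60

Infill region = 282 − 49.6 = 232.4 cm³.
Infill volume = 0.10 × 232.4 = 23.24 cm³.
Total printed volume = 49.6 + 23.24, so 72.84 cm³.
Mass = 72.84 × 1.2, so 87.408 g.
At $29.7/kg: 87.408/1000 × 29.7 = $2.60.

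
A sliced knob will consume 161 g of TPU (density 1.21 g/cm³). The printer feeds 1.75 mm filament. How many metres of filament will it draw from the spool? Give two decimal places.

Extruded volume: 161/1.21 = 133.0579 cm³ (133057.9 mm³).
Cross-section of 1.75 mm filament: π·(1.75/2)² = 2.4053 mm².
Length = 133057.9 / 2.4053 = 55318.63 mm = 55.32 m.

55.32 m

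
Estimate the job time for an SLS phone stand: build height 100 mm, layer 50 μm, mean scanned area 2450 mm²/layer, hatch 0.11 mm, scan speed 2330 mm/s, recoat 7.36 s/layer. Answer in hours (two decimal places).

9.40 hours

Layers = ⌈100/0.05⌉ = 2000.
Hatch length per layer = 2450 / 0.11, so 22272.7 mm.
Scan time per layer = 22272.7 / 2330 = 9.5591 s.
Time per layer = 9.5591 + 7.36, so 16.9191 s.
Build time = 2000 × 16.9191 = 33838.2 s = 9.40 hours.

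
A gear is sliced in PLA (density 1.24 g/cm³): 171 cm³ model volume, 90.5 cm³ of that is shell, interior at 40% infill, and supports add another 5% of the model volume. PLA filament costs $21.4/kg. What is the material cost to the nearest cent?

$3.48

Infill region: 171 − 90.5 → 80.5 cm³.
Infill volume = 0.40 × 80.5, so 32.2 cm³.
Support: 0.05 × 171 → 8.55 cm³.
Total printed volume: 90.5 + 32.2 + 8.55 → 131.25 cm³.
Mass: 131.25 × 1.24 → 162.75 g.
Cost = 162.75 g / 1000 × $21.4/kg = $3.48.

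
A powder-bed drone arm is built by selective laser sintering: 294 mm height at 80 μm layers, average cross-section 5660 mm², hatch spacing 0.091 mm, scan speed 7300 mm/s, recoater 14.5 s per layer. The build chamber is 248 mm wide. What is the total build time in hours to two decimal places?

Layers = ⌈294/0.08⌉ = 3675.
Per-layer scan distance: 5660 / 0.091 → 62197.8 mm.
Laser time per layer: 62197.8 / 7300 → 8.5202 s.
Layer cycle = 8.5202 + 14.5 = 23.0202 s.
Total: 3675 × 23.0202 s = 84599.235 s → 23.50 hours.

23.50 hours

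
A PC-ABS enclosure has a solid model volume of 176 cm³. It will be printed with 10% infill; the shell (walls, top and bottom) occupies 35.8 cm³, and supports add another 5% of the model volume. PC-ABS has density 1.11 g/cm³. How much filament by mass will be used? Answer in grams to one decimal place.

65.1 g

Interior volume = 176 − 35.8, so 140.2 cm³.
Infill volume = 0.10 × 140.2 = 14.02 cm³.
Support: 0.05 × 176 → 8.8 cm³.
Total printed volume = 35.8 + 14.02 + 8.8 = 58.62 cm³.
Mass = 58.62 × 1.11, so 65.0682 g.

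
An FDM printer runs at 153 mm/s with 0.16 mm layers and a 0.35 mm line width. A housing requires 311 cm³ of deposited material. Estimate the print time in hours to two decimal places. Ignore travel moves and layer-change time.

Bead cross-section = 0.16 × 0.35 = 0.056 mm².
Path length: 311000 mm³ / 0.056 mm² → 5553571.4 mm.
Time extruding: 5553571.4 / 153 → 36297.9 s.
36297.9 s = 10.08 hours.

10.08 hours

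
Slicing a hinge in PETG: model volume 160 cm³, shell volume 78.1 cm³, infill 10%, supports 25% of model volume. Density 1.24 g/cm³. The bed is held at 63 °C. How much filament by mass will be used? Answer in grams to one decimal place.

Interior volume = 160 − 78.1 = 81.9 cm³.
Infill deposited = 0.10 × 81.9 = 8.19 cm³.
Support = 0.25 × 160 = 40 cm³.
Total extruded = 78.1 + 8.19 + 40, so 126.29 cm³.
Mass = 126.29 × 1.24 = 156.5996 g.

156.6 g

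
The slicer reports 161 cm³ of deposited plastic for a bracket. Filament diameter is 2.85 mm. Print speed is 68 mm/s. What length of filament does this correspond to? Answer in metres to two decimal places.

A = π r² = π × 1.425² = 6.3794 mm².
Length = 161 cm³ / 6.3794 mm² = 161000 / 6.3794 = 25237.48 mm = 25.24 m.

25.24 m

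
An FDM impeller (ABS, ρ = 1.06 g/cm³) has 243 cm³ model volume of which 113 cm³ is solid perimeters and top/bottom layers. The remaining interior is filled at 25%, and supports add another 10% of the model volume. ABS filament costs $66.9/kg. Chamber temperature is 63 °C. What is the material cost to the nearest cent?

$12.04

Interior volume: 243 − 113 → 130 cm³.
Infill deposited = 0.25 × 130, so 32.5 cm³.
Support = 0.10 × 243 = 24.3 cm³.
Total extruded = 113 + 32.5 + 24.3 = 169.8 cm³.
Mass = 169.8 × 1.06, so 179.988 g.
Cost = 179.988 g / 1000 × $66.9/kg = $12.04.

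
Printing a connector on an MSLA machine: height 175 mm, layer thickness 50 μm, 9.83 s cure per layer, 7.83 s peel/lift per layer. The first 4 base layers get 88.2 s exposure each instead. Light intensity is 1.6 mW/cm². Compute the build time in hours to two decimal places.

Number of layers: 175 / 0.05 → 3500 (rounded up).
Base layers = 4 × (88.2 + 7.83), so 384.12 s.
Remaining layers = 3496 × (9.83 + 7.83), so 61739.36 s.
Total = 384.12 + 61739.36 = 62123.48 s = 17.26 hours.

17.26 hours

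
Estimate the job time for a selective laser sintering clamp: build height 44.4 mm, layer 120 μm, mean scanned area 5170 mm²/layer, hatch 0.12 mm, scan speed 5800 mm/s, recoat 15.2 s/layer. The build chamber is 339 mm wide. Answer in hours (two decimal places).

2.33 hours

Layers = ⌈44.4/0.12⌉ = 370.
Scan path per layer = 5170 / 0.12 = 43083.3 mm.
Laser time per layer: 43083.3 / 5800 → 7.4282 s.
Time per layer = 7.4282 + 15.2, so 22.6282 s.
370 layers × 22.6282 s/layer = 8372.434 s, i.e. 2.33 hours.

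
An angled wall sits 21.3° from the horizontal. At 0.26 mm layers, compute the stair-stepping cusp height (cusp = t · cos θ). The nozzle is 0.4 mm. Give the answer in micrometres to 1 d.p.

242.2 μm

h_c = t·cos θ = 0.26 × 0.9317 = 0.242242 mm (242.2 μm).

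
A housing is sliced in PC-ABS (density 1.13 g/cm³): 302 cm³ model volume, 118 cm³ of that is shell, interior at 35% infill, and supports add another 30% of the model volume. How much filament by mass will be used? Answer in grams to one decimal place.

308.5 g

Infill region = 302 − 118 = 184 cm³.
Infill deposited: 0.35 × 184 → 64.4 cm³.
Support: 0.30 × 302 → 90.6 cm³.
Total printed volume: 118 + 64.4 + 90.6 → 273 cm³.
Mass: 273 × 1.13 → 308.49 g.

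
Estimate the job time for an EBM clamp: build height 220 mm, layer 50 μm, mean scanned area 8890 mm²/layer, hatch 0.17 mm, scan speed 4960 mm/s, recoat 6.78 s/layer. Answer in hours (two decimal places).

21.17 hours

Number of layers: 220 / 0.05 → 4400 (rounded up).
Per-layer scan distance = 8890 / 0.17, so 52294.1 mm.
Beam time per layer: 52294.1 / 4960 → 10.5432 s.
Time per layer = 10.5432 + 6.78 = 17.3232 s.
4400 layers × 17.3232 s/layer = 76222.08 s, i.e. 21.17 hours.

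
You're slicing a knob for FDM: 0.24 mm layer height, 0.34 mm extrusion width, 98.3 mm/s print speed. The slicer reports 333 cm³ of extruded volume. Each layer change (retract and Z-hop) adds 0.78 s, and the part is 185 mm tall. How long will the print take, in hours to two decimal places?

Bead cross-section: 0.24 × 0.34 → 0.0816 mm².
Toolpath length = 333 cm³ / 0.0816 mm² = 333000 / 0.0816 = 4080882.4 mm.
Extrusion time: 4080882.4 / 98.3 → 41514.6 s.
Number of layers: 185 / 0.24 → 771 (rounded up).
Z-hop total = 771 × 0.78, so 601.38 s.
Altogether 41514.6 + 601.38 = 42115.98 s, i.e. 11.70 hours.

11.70 hours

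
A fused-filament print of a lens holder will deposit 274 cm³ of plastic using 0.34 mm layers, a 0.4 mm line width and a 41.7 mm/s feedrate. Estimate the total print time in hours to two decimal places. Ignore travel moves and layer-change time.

13.42 hours

Line area = 0.34 × 0.4, so 0.136 mm².
Toolpath length = 274 cm³ / 0.136 mm² = 274000 / 0.136 = 2014705.9 mm.
Time extruding = 2014705.9 / 41.7, so 48314.3 s.
In the requested units: 48314.3 s = 13.42 hours.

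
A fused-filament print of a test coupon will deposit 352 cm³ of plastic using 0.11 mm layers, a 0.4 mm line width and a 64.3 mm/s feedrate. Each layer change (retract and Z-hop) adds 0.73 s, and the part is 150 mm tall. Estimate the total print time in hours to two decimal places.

34.84 hours

Line area: 0.11 × 0.4 → 0.044 mm².
Path length: 352000 mm³ / 0.044 mm² → 8000000 mm.
Extrusion time: 8000000 / 64.3 → 124416.8 s.
Layers = ⌈150/0.11⌉ = 1364.
Z-hop total = 1364 × 0.73, so 995.72 s.
Altogether 124416.8 + 995.72 = 125412.52 s, i.e. 34.84 hours.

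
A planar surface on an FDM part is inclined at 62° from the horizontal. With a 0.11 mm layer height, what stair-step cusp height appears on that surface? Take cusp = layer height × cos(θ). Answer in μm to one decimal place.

h_c = t·cos θ = 0.11 × 0.4695 = 0.051645 mm (51.6 μm).

51.6 μm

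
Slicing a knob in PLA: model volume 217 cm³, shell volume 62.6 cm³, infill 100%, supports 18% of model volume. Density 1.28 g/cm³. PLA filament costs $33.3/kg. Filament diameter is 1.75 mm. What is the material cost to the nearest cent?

$10.91

Interior volume = 217 − 62.6 = 154.4 cm³.
Infill deposited = 1.00 × 154.4 = 154.4 cm³.
Support = 0.18 × 217 = 39.06 cm³.
Total printed volume = 62.6 + 154.4 + 39.06, so 256.06 cm³.
Mass: 256.06 × 1.28 → 327.7568 g.
At $33.3/kg: 327.7568/1000 × 33.3 = $10.91.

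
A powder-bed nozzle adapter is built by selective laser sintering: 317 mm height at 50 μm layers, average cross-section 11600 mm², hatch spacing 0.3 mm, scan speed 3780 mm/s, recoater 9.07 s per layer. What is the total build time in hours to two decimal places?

33.99 hours

Number of layers: 317 / 0.05 → 6340 (rounded up).
Per-layer scan distance = 11600 / 0.3, so 38666.7 mm.
Laser time per layer: 38666.7 / 3780 → 10.2293 s.
Layer cycle: 10.2293 + 9.07 → 19.2993 s.
6340 layers × 19.2993 s/layer = 122357.562 s, i.e. 33.99 hours.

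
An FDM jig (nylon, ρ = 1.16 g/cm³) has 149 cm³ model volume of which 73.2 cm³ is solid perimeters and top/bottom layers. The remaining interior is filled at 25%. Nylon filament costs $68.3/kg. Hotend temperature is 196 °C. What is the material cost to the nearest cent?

$7.30

Infill region = 149 − 73.2, so 75.8 cm³.
Infill volume = 0.25 × 75.8, so 18.95 cm³.
Deposited volume = 73.2 + 18.95, so 92.15 cm³.
Mass = 92.15 × 1.16 = 106.894 g.
At $68.3/kg: 106.894/1000 × 68.3 = $7.30.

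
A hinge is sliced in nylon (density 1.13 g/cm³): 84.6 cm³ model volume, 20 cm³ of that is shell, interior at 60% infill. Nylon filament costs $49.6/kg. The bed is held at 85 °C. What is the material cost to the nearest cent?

$3.29

Interior volume: 84.6 − 20 → 64.6 cm³.
Deposited infill = 0.60 × 64.6 = 38.76 cm³.
Total extruded = 20 + 38.76, so 58.76 cm³.
Mass: 58.76 × 1.13 → 66.3988 g.
At $49.6/kg: 66.3988/1000 × 49.6 = $3.29.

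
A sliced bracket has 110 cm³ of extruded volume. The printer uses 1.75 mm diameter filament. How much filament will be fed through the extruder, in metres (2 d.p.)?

Cross-section of 1.75 mm filament: π·(1.75/2)² = 2.4053 mm².
L = 110000 mm³ / 2.4053 mm² = 45732.34 mm, i.e. 45.73 m.

45.73 m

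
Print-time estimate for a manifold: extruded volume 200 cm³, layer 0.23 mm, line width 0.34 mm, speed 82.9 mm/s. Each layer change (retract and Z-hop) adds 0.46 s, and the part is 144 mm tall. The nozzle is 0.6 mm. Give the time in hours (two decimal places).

Extrusion cross-section = 0.23 × 0.34 = 0.0782 mm².
Toolpath length = 200 cm³ / 0.0782 mm² = 200000 / 0.0782 = 2557544.8 mm.
Print-move time = 2557544.8 / 82.9 = 30851 s.
Number of layers: 144 / 0.23 → 627 (rounded up).
Non-print overhead = 627 × 0.46 = 288.42 s.
Total = 30851 + 288.42 = 31139.42 s = 8.65 hours.

8.65 hours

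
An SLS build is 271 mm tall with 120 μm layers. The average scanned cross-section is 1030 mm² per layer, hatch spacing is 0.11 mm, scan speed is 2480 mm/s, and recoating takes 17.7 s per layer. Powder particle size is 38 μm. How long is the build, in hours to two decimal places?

13.48 hours

Number of layers: 271 / 0.12 → 2259 (rounded up).
Hatch length per layer = 1030 / 0.11, so 9363.6 mm.
Laser time per layer: 9363.6 / 2480 → 3.7756 s.
Per-layer time = 3.7756 + 17.7 = 21.4756 s.
2259 layers × 21.4756 s/layer = 48513.3804 s, i.e. 13.48 hours.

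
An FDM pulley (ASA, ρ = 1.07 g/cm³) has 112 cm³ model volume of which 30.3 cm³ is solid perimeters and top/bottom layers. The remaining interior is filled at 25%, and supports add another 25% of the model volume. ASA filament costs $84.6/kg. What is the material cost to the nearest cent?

Volume inside the shell = 112 − 30.3, so 81.7 cm³.
Deposited infill = 0.25 × 81.7, so 20.425 cm³.
Support = 0.25 × 112 = 28 cm³.
Deposited volume = 30.3 + 20.425 + 28 = 78.725 cm³.
Mass: 78.725 × 1.07 → 84.23575 g.
At $84.6/kg: 84.23575/1000 × 84.6 = $7.13.

$7.13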